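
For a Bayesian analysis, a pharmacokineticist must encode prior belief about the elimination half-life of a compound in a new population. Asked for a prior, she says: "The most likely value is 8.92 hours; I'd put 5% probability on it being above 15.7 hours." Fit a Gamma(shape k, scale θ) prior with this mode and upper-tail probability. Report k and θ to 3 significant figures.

Gamma(k,θ) with k>1 has mode (k−1)θ, so θ = 8.92/(k−1).
Need P(X < 15.7) = 0.95 with θ tied to k this way. Start at k = 2, θ = 8.92: P(X<15.7) ≈ 0.525.
Too low — raise k to concentrate. Iterating converges to k ≈ 9.73.
Then θ = 8.92/(9.73−1) ≈ 1.02.

k ≈ 9.73, θ ≈ 1.02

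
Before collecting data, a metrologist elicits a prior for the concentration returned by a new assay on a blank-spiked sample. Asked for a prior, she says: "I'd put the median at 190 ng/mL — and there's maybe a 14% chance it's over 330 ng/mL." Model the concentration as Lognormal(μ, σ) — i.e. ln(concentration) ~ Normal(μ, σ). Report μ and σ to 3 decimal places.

μ ≈ 5.247, σ ≈ 0.511

If T ~ Lognormal(μ,σ) then ln T ~ Normal(μ,σ), so the p-quantile of ln T is μ + z_p·σ.
ln(190) = 5.247 and ln(330) = 5.799; z_{0.5} = 0, z_{0.86} = 1.08.
σ = (5.799 − 5.247)/(1.08 − (0)) = 0.511.
μ = 5.247 − (0)·0.511 = 5.247.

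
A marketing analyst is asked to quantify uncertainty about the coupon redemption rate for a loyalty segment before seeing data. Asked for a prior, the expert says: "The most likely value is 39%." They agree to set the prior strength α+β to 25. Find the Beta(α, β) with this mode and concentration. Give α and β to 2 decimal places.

α = 9.97, β = 15.03

For α,β > 1 the Beta mode is (α−1)/(α+β−2). With α+β = 25, the mode is (α−1)/23.
Set (α−1)/23 = 0.39 → α = 1 + 0.39·23 = 9.97.
β = 25 − α = 15.03.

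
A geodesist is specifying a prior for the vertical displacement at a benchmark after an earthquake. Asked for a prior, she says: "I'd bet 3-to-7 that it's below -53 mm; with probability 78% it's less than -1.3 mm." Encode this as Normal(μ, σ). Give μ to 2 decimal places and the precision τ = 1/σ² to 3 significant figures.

μ = -32.09, τ = 0.000629

For Normal(μ,σ), the p-quantile is μ + z_p·σ. Here z_{0.3} = -0.5244, z_{0.78} = 0.7722.
So -53 = μ − 0.5244σ and -1.3 = μ + 0.7722σ.
Subtracting: σ = (-1.3 − -53)/(0.7722 − (-0.5244)) = 39.87.
Then μ = -53 − (-0.5244)·39.87 = -32.09.
Precision τ = 1/σ² = 1/39.87² = 0.000629.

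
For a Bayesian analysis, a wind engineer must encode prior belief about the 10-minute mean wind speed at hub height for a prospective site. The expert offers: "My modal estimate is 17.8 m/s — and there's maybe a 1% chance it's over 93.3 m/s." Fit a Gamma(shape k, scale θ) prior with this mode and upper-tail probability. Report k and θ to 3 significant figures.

k ≈ 2.41, θ ≈ 12.6

Gamma(k,θ) with k>1 has mode (k−1)θ, so θ = 17.8/(k−1).
Need P(X < 93.3) = 0.99 with θ tied to k this way. Start at k = 2, θ = 17.8: P(X<93.3) ≈ 0.967.
Too low — raise k to concentrate. Iterating converges to k ≈ 2.41.
Then θ = 17.8/(2.41−1) ≈ 12.6.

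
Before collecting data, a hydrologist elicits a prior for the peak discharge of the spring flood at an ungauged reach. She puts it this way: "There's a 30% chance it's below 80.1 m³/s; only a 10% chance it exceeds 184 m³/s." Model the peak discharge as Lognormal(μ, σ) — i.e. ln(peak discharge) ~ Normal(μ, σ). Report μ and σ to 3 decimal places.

If T ~ Lognormal(μ,σ) then ln T ~ Normal(μ,σ), so the p-quantile of ln T is μ + z_p·σ.
ln(80.1) = 4.383 and ln(184) = 5.215; z_{0.3} = -0.5244, z_{0.9} = 1.282.
σ = (5.215 − 4.383)/(1.282 − (-0.5244)) = 0.461.
μ = 4.383 − (-0.5244)·0.461 = 4.625.

μ ≈ 4.625, σ ≈ 0.461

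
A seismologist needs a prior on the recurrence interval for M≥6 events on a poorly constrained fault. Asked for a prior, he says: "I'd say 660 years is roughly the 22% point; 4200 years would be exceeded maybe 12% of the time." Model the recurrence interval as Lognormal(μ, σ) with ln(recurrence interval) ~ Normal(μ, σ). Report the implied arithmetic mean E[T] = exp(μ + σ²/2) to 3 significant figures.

If T ~ Lognormal(μ,σ) then ln T ~ Normal(μ,σ), so the p-quantile of ln T is μ + z_p·σ.
ln(660) = 6.492 and ln(4200) = 8.343; z_{0.22} = -0.7722, z_{0.88} = 1.175.
σ = (8.343 − 6.492)/(1.175 − (-0.7722)) = 0.950.
μ = 6.492 − (-0.7722)·0.950 = 7.226.
E[T] = exp(μ + σ²/2) = exp(7.226 + 0.4516) = 2160 years.

E[T] ≈ 2160 years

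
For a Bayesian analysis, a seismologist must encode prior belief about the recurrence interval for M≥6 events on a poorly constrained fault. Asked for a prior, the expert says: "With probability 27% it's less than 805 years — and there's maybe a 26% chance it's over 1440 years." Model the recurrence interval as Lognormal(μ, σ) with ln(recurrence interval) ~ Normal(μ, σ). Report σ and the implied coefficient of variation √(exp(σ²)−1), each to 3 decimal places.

If T ~ Lognormal(μ,σ) then ln T ~ Normal(μ,σ), so the p-quantile of ln T is μ + z_p·σ.
ln(805) = 6.691 and ln(1440) = 7.272; z_{0.27} = -0.6128, z_{0.74} = 0.6433.
σ = (7.272 − 6.691)/(0.6433 − (-0.6128)) = 0.463.
μ = 6.691 − (-0.6128)·0.463 = 6.975.
CV = √(exp(σ²)−1) = √(exp(0.2143)−1) = 0.489.

σ ≈ 0.463, CV ≈ 0.489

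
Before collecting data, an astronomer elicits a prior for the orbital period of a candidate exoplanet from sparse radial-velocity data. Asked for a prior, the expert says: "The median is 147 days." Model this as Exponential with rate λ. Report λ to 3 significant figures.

Exponential median = ln 2 / λ, so λ = ln 2 / 147.0 = 0.00472.

λ ≈ 0.00472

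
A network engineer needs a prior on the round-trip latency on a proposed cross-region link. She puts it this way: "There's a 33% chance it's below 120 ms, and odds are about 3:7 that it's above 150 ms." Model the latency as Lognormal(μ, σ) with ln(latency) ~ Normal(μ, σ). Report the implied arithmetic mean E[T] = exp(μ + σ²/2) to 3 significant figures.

If T ~ Lognormal(μ,σ) then ln T ~ Normal(μ,σ), so the p-quantile of ln T is μ + z_p·σ.
ln(120) = 4.787 and ln(150) = 5.011; z_{0.33} = -0.4399, z_{0.7} = 0.5244.
σ = (5.011 − 4.787)/(0.5244 − (-0.4399)) = 0.231.
μ = 4.787 − (-0.4399)·0.231 = 4.889.
E[T] = exp(μ + σ²/2) = exp(4.889 + 0.0268) = 136 ms.

E[T] ≈ 136 ms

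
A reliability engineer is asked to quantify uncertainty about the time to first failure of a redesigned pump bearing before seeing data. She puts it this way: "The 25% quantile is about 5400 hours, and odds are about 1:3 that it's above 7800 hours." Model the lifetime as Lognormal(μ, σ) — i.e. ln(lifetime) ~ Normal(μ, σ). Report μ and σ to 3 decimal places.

If T ~ Lognormal(μ,σ) then ln T ~ Normal(μ,σ), so the p-quantile of ln T is μ + z_p·σ.
ln(5400) = 8.594 and ln(7800) = 8.962; z_{0.25} = -0.6745, z_{0.75} = 0.6745.
σ = (8.962 − 8.594)/(0.6745 − (-0.6745)) = 0.273.
μ = 8.594 − (-0.6745)·0.273 = 8.778.

μ ≈ 8.778, σ ≈ 0.273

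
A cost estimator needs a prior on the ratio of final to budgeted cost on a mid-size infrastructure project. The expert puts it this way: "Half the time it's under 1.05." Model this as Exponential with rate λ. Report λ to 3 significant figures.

λ ≈ 0.66

Exponential median = ln 2 / λ, so λ = ln 2 / 1.05 = 0.66.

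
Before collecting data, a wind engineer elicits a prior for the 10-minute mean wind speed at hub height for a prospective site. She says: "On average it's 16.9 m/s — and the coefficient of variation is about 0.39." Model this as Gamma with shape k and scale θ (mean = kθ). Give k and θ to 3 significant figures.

k ≈ 6.57, θ ≈ 2.57

For Gamma(k, scale θ): mean = kθ, variance = kθ², so CV = 1/√k.
CV = 0.39, hence k = 1/CV² = 6.57.
Then θ = mean/k = 16.9/6.57 = 2.57.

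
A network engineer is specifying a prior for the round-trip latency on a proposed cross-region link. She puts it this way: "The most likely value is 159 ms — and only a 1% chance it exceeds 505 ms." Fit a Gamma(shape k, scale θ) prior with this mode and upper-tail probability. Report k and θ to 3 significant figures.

k ≈ 4.32, θ ≈ 47.8

Gamma(k,θ) with k>1 has mode (k−1)θ, so θ = 159/(k−1).
Need P(X < 505) = 0.99 with θ tied to k this way. Start at k = 2, θ = 159: P(X<505) ≈ 0.826.
Too low — raise k to concentrate. Iterating converges to k ≈ 4.32.
Then θ = 159/(4.32−1) ≈ 47.8.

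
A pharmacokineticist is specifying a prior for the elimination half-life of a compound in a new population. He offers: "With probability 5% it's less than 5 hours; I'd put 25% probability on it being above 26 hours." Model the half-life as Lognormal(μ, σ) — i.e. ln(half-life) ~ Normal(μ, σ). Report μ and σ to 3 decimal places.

If T ~ Lognormal(μ,σ) then ln T ~ Normal(μ,σ), so the p-quantile of ln T is μ + z_p·σ.
ln(5) = 1.609 and ln(26) = 3.258; z_{0.05} = -1.645, z_{0.75} = 0.6745.
σ = (3.258 − 1.609)/(0.6745 − (-1.645)) = 0.711.
μ = 1.609 − (-1.645)·0.711 = 2.779.

μ ≈ 2.779, σ ≈ 0.711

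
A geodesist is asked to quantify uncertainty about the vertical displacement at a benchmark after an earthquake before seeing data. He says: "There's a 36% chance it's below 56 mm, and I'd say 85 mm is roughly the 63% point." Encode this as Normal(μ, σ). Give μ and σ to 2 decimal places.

μ = 71.06, σ = 42.01

The p-quantile of Normal(μ,σ) is μ + z_p·σ, with z_{0.36} = -0.3585 and z_{0.63} = 0.3319.
Eliminate σ: μ = (z₂·x₁ − z₁·x₂)/(z₂ − z₁) = (0.3319·56 − (-0.3585)·85)/0.6903 = 71.06.
Then σ = (x₂ − x₁)/(z₂ − z₁) = (85 − 56)/0.6903 = 42.01.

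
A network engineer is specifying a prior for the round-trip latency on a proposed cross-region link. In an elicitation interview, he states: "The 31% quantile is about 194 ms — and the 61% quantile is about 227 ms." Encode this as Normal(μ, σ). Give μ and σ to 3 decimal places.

μ = 215.109, σ = 42.571

The p-quantile of Normal(μ,σ) is μ + z_p·σ, with z_{0.31} = -0.4959 and z_{0.61} = 0.2793.
Eliminate σ: μ = (z₂·x₁ − z₁·x₂)/(z₂ − z₁) = (0.2793·194 − (-0.4959)·227)/0.7752 = 215.109.
Then σ = (x₂ − x₁)/(z₂ − z₁) = (227 − 194)/0.7752 = 42.571.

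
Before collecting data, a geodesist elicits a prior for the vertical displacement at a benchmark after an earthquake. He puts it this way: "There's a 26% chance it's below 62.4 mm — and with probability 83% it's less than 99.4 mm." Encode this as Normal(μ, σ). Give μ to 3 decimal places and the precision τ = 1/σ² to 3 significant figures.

μ = 77.301, τ = 0.00186

For Normal(μ,σ), the p-quantile is μ + z_p·σ. Here z_{0.26} = -0.6433, z_{0.83} = 0.9542.
So 62.4 = μ − 0.6433σ and 99.4 = μ + 0.9542σ.
Subtracting: σ = (99.4 − 62.4)/(0.9542 − (-0.6433)) = 23.161.
Then μ = 62.4 − (-0.6433)·23.161 = 77.301.
Precision τ = 1/σ² = 1/23.16² = 0.00186.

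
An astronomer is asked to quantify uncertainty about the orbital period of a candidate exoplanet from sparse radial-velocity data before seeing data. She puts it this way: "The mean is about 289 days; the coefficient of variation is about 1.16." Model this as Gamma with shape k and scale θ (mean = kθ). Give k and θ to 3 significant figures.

k ≈ 0.743, θ ≈ 389

For Gamma(k, scale θ): mean = kθ, variance = kθ², so CV = 1/√k.
CV = 1.16, hence k = 1/CV² = 0.743.
Then θ = mean/k = 289/0.743 = 389.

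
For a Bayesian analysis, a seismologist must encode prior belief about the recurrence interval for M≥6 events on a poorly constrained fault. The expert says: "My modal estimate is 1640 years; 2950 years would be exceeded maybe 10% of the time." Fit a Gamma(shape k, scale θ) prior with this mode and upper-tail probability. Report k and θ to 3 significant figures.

Gamma(k,θ) with k>1 has mode (k−1)θ, so θ = 1640/(k−1).
Need P(X < 2950) = 0.9 with θ tied to k this way. Start at k = 2, θ = 1640: P(X<2950) ≈ 0.537.
Too low — raise k to concentrate. Iterating converges to k ≈ 6.52.
Then θ = 1640/(6.52−1) ≈ 297.

k ≈ 6.52, θ ≈ 297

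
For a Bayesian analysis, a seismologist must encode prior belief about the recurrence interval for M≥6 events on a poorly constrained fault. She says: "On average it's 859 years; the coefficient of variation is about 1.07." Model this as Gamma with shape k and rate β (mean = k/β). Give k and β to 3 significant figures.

k ≈ 0.873, β ≈ 0.00102

For Gamma(k, rate β): mean = k/β, variance = k/β², so CV = 1/√k.
CV = 1.07, hence k = 1/CV² = 0.873.
Then β = k/mean = 0.873/859 = 0.00102.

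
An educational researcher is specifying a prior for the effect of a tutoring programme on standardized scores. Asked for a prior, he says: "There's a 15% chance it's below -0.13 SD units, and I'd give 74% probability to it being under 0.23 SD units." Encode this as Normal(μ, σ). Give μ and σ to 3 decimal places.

The p-quantile of Normal(μ,σ) is μ + z_p·σ, with z_{0.15} = -1.036 and z_{0.74} = 0.6433.
Eliminate σ: μ = (z₂·x₁ − z₁·x₂)/(z₂ − z₁) = (0.6433·-0.13 − (-1.036)·0.23)/1.68 = 0.092.
Then σ = (x₂ − x₁)/(z₂ − z₁) = (0.23 − -0.13)/1.68 = 0.214.

μ = 0.092, σ = 0.214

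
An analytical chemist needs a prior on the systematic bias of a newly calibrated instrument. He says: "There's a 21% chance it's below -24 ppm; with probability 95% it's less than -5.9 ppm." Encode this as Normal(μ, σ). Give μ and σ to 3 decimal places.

For Normal(μ,σ), the p-quantile is μ + z_p·σ. Here z_{0.21} = -0.8064, z_{0.95} = 1.645.
So -24 = μ − 0.8064σ and -5.9 = μ + 1.645σ.
Subtracting: σ = (-5.9 − -24)/(1.645 − (-0.8064)) = 7.384.
Then μ = -24 − (-0.8064)·7.384 = -18.045.

μ = -18.045, σ = 7.384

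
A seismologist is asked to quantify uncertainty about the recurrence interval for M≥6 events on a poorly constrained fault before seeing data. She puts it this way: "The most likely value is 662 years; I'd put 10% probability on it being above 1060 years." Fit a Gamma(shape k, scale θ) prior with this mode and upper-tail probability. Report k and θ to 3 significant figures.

k ≈ 9.48, θ ≈ 78.1

Gamma(k,θ) with k>1 has mode (k−1)θ, so θ = 662/(k−1).
Need P(X < 1060) = 0.9 with θ tied to k this way. Start at k = 2, θ = 662: P(X<1060) ≈ 0.475.
Too low — raise k to concentrate. Iterating converges to k ≈ 9.48.
Then θ = 662/(9.48−1) ≈ 78.1.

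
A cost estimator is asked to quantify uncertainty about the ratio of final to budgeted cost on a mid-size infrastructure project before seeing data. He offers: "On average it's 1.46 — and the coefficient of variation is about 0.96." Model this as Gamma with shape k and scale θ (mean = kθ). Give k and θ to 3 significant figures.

k ≈ 1.09, θ ≈ 1.35

For Gamma(k, scale θ): mean = kθ, variance = kθ², so CV = 1/√k.
CV = 0.96, hence k = 1/CV² = 1.09.
Then θ = mean/k = 1.46/1.09 = 1.35.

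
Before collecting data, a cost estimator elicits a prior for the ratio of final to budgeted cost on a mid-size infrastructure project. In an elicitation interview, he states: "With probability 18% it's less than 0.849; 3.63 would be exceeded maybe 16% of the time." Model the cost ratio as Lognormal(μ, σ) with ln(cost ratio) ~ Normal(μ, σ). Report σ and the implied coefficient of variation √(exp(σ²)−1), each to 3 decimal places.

If T ~ Lognormal(μ,σ) then ln T ~ Normal(μ,σ), so the p-quantile of ln T is μ + z_p·σ.
ln(0.849) = -0.1637 and ln(3.63) = 1.289; z_{0.18} = -0.9154, z_{0.84} = 0.9945.
σ = (1.289 − -0.1637)/(0.9945 − (-0.9154)) = 0.761.
μ = -0.1637 − (-0.9154)·0.761 = 0.533.
CV = √(exp(σ²)−1) = √(exp(0.5788)−1) = 0.885.

σ ≈ 0.761, CV ≈ 0.885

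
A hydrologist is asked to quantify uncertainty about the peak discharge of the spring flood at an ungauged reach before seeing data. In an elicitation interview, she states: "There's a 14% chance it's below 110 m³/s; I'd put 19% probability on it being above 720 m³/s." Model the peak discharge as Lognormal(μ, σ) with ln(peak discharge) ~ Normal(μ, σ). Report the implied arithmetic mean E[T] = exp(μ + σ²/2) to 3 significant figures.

E[T] ≈ 491 m³/s

If T ~ Lognormal(μ,σ) then ln T ~ Normal(μ,σ), so the p-quantile of ln T is μ + z_p·σ.
ln(110) = 4.7 and ln(720) = 6.579; z_{0.14} = -1.08, z_{0.81} = 0.8779.
σ = (6.579 − 4.7)/(0.8779 − (-1.08)) = 0.959.
μ = 4.7 − (-1.08)·0.959 = 5.737.
E[T] = exp(μ + σ²/2) = exp(5.737 + 0.4603) = 491 m³/s.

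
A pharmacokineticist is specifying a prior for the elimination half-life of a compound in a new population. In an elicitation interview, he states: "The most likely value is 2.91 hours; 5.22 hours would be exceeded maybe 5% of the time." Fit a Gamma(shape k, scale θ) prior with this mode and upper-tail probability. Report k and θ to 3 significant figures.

Gamma(k,θ) with k>1 has mode (k−1)θ, so θ = 2.91/(k−1).
Need P(X < 5.22) = 0.95 with θ tied to k this way. Start at k = 2, θ = 2.91: P(X<5.22) ≈ 0.535.
Too low — raise k to concentrate. Iterating converges to k ≈ 9.16.
Then θ = 2.91/(9.16−1) ≈ 0.356.

k ≈ 9.16, θ ≈ 0.356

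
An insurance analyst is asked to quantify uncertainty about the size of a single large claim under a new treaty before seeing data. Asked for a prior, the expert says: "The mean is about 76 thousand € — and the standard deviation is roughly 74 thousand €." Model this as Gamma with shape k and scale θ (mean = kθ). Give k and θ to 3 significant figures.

For Gamma(k, scale θ): mean = kθ, variance = kθ², so CV = 1/√k.
CV = SD/mean = 74/76 = 0.9737, hence k = 1/CV² = 1.05.
Then θ = mean/k = 76/1.05 = 72.1.

k ≈ 1.05, θ ≈ 72.1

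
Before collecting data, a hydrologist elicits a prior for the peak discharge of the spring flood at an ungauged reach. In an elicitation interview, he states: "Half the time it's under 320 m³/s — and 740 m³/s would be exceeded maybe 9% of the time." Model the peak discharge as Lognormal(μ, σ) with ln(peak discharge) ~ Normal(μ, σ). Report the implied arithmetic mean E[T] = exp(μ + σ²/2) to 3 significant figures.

E[T] ≈ 389 m³/s

If T ~ Lognormal(μ,σ) then ln T ~ Normal(μ,σ), so the p-quantile of ln T is μ + z_p·σ.
ln(320) = 5.768 and ln(740) = 6.607; z_{0.5} = 0, z_{0.91} = 1.341.
σ = (6.607 − 5.768)/(1.341 − (0)) = 0.625.
μ = 5.768 − (0)·0.625 = 5.768.
E[T] = exp(μ + σ²/2) = exp(5.768 + 0.1955) = 389 m³/s.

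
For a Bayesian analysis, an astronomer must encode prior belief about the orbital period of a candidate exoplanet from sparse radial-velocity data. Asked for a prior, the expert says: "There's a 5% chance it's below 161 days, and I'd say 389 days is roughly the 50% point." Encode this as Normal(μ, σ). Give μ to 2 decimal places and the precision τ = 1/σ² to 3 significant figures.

μ = 389.00, τ = 5.2e-05

The p-quantile of Normal(μ,σ) is μ + z_p·σ, with z_{0.05} = -1.645 and z_{0.5} = 0.
Eliminate σ: μ = (z₂·x₁ − z₁·x₂)/(z₂ − z₁) = (0·161 − (-1.645)·389)/1.645 = 389.00.
Then σ = (x₂ − x₁)/(z₂ − z₁) = (389 − 161)/1.645 = 138.61.
Precision τ = 1/σ² = 1/138.6² = 5.2e-05.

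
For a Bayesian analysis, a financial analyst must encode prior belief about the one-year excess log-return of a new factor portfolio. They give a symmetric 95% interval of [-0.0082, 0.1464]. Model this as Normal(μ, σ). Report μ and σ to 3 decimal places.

μ = 0.069, σ = 0.039

A symmetric 95% interval runs μ ± z·σ with z = 1.96.
Half-width = 0.0773, so σ = 0.0773/1.96 = 0.039.
μ is the interval midpoint, 0.069.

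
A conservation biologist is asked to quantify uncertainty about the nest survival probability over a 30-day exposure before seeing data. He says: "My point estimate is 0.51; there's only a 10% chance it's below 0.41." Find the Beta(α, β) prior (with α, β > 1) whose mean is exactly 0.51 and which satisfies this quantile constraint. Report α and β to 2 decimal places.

α ≈ 20.81, β ≈ 19.99

With mean 0.51 fixed, write α = 0.51s, β = 0.49s where s = α+β.
Need P(θ < 0.41) = 0.1 under Beta(0.51s, 0.49s). Normal approximation: (q−m)/√(m(1−m)/s) ≈ z_{0.1} = -1.28, so s ≈ 0.51·0.49·(-1.28)²/(0.41−0.51)² = 41.0.
At s = 41.0: P(θ<0.41) ≈ 0.099. Adjusting to match 0.1 gives s ≈ 40.80.
So α = 0.51·40.80 ≈ 20.81, β = 0.49·40.80 ≈ 19.99.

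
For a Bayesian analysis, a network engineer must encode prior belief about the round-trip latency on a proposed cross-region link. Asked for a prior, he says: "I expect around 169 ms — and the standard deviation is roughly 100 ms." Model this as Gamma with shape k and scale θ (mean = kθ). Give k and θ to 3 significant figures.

k ≈ 2.86, θ ≈ 59.2

For Gamma(k, scale θ): mean = kθ, variance = kθ², so CV = 1/√k.
CV = SD/mean = 100/169 = 0.5917, hence k = 1/CV² = 2.86.
Then θ = mean/k = 169/2.86 = 59.2.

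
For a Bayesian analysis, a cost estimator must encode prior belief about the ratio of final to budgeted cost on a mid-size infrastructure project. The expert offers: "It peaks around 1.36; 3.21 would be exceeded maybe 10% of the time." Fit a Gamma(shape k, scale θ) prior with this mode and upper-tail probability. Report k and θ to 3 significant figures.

k ≈ 3.61, θ ≈ 0.522

Gamma(k,θ) with k>1 has mode (k−1)θ, so θ = 1.36/(k−1).
Need P(X < 3.21) = 0.9 with θ tied to k this way. Start at k = 2, θ = 1.36: P(X<3.21) ≈ 0.683.
Too low — raise k to concentrate. Iterating converges to k ≈ 3.61.
Then θ = 1.36/(3.61−1) ≈ 0.522.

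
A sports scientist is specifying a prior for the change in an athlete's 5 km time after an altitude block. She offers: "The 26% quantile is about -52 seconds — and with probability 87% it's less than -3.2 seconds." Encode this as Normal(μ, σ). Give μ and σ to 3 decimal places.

μ = -34.260, σ = 27.575

The p-quantile of Normal(μ,σ) is μ + z_p·σ, with z_{0.26} = -0.6433 and z_{0.87} = 1.126.
Eliminate σ: μ = (z₂·x₁ − z₁·x₂)/(z₂ − z₁) = (1.126·-52 − (-0.6433)·-3.2)/1.77 = -34.260.
Then σ = (x₂ − x₁)/(z₂ − z₁) = (-3.2 − -52)/1.77 = 27.575.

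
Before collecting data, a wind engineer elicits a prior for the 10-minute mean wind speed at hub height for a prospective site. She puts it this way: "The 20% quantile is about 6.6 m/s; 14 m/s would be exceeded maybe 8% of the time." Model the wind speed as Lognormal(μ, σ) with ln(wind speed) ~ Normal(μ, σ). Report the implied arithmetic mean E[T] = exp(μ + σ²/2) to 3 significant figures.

E[T] ≈ 9.25 m/s

If T ~ Lognormal(μ,σ) then ln T ~ Normal(μ,σ), so the p-quantile of ln T is μ + z_p·σ.
ln(6.6) = 1.887 and ln(14) = 2.639; z_{0.2} = -0.8416, z_{0.92} = 1.405.
σ = (2.639 − 1.887)/(1.405 − (-0.8416)) = 0.335.
μ = 1.887 − (-0.8416)·0.335 = 2.169.
E[T] = exp(μ + σ²/2) = exp(2.169 + 0.0560) = 9.25 m/s.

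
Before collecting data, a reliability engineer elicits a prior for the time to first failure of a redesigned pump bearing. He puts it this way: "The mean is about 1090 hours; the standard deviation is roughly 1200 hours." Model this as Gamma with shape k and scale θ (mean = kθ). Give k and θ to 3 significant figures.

For Gamma(k, scale θ): mean = kθ, variance = kθ², so CV = 1/√k.
CV = SD/mean = 1200/1090 = 1.101, hence k = 1/CV² = 0.825.
Then θ = mean/k = 1090/0.825 = 1320.

k ≈ 0.825, θ ≈ 1320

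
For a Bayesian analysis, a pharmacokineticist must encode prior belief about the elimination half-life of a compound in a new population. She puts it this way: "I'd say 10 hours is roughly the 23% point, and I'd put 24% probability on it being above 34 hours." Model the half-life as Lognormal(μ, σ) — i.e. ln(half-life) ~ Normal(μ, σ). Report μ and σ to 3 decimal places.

μ ≈ 2.928, σ ≈ 0.847

If T ~ Lognormal(μ,σ) then ln T ~ Normal(μ,σ), so the p-quantile of ln T is μ + z_p·σ.
ln(10) = 2.303 and ln(34) = 3.526; z_{0.23} = -0.7388, z_{0.76} = 0.7063.
σ = (3.526 − 2.303)/(0.7063 − (-0.7388)) = 0.847.
μ = 2.303 − (-0.7388)·0.847 = 2.928.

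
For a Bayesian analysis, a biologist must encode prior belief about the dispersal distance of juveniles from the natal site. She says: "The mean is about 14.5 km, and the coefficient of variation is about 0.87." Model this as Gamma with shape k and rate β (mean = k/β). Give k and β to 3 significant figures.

For Gamma(k, rate β): mean = k/β, variance = k/β², so CV = 1/√k.
CV = 0.87, hence k = 1/CV² = 1.32.
Then β = k/mean = 1.32/14.5 = 0.0911.

k ≈ 1.32, β ≈ 0.0911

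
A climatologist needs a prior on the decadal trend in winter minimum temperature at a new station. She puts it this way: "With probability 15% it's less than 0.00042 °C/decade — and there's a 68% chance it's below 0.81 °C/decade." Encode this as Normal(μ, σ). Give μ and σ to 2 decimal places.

For Normal(μ,σ), the p-quantile is μ + z_p·σ. Here z_{0.15} = -1.036, z_{0.68} = 0.4677.
So 0.00042 = μ − 1.036σ and 0.81 = μ + 0.4677σ.
Subtracting: σ = (0.81 − 0.00042)/(0.4677 − (-1.036)) = 0.54.
Then μ = 0.00042 − (-1.036)·0.54 = 0.56.

μ = 0.56, σ = 0.54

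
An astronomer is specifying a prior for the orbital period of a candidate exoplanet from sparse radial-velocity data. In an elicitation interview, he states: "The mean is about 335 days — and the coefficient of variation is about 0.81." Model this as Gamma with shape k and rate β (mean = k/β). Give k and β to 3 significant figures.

k ≈ 1.52, β ≈ 0.00455

For Gamma(k, rate β): mean = k/β, variance = k/β², so CV = 1/√k.
CV = 0.81, hence k = 1/CV² = 1.52.
Then β = k/mean = 1.52/335 = 0.00455.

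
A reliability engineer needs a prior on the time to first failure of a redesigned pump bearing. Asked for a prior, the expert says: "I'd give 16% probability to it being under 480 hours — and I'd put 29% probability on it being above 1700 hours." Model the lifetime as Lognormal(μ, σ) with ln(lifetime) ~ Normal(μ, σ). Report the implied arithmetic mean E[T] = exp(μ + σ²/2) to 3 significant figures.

E[T] ≈ 1510 hours

If T ~ Lognormal(μ,σ) then ln T ~ Normal(μ,σ), so the p-quantile of ln T is μ + z_p·σ.
ln(480) = 6.174 and ln(1700) = 7.438; z_{0.16} = -0.9945, z_{0.71} = 0.5534.
σ = (7.438 − 6.174)/(0.5534 − (-0.9945)) = 0.817.
μ = 6.174 − (-0.9945)·0.817 = 6.986.
E[T] = exp(μ + σ²/2) = exp(6.986 + 0.3337) = 1510 hours.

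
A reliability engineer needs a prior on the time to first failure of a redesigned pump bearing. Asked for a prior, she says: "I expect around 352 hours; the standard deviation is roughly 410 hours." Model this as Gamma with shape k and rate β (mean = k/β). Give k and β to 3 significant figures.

For Gamma(k, rate β): mean = k/β, variance = k/β², so CV = 1/√k.
CV = SD/mean = 410/352 = 1.165, hence k = 1/CV² = 0.737.
Then β = k/mean = 0.737/352 = 0.00209.

k ≈ 0.737, β ≈ 0.00209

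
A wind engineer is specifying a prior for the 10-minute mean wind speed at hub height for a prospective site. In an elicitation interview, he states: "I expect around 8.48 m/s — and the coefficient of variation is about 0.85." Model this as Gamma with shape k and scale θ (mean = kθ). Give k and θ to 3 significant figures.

For Gamma(k, scale θ): mean = kθ, variance = kθ², so CV = 1/√k.
CV = 0.85, hence k = 1/CV² = 1.38.
Then θ = mean/k = 8.48/1.38 = 6.13.

k ≈ 1.38, θ ≈ 6.13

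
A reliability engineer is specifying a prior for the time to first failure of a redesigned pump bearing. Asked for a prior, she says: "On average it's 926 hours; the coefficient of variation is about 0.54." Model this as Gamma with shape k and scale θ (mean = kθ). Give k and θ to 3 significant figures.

For Gamma(k, scale θ): mean = kθ, variance = kθ², so CV = 1/√k.
CV = 0.54, hence k = 1/CV² = 3.43.
Then θ = mean/k = 926/3.43 = 270.

k ≈ 3.43, θ ≈ 270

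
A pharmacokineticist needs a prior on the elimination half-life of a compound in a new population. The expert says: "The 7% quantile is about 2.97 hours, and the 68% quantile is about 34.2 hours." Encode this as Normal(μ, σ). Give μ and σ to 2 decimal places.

For Normal(μ,σ), the p-quantile is μ + z_p·σ. Here z_{0.07} = -1.476, z_{0.68} = 0.4677.
So 2.97 = μ − 1.476σ and 34.2 = μ + 0.4677σ.
Subtracting: σ = (34.2 − 2.97)/(0.4677 − (-1.476)) = 16.07.
Then μ = 2.97 − (-1.476)·16.07 = 26.68.

μ = 26.68, σ = 16.07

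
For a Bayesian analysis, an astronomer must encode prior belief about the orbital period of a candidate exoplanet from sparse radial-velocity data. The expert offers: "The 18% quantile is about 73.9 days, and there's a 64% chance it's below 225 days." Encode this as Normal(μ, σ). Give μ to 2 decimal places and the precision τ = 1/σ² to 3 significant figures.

μ = 182.48, τ = 7.11e-05

The p-quantile of Normal(μ,σ) is μ + z_p·σ, with z_{0.18} = -0.9154 and z_{0.64} = 0.3585.
Eliminate σ: μ = (z₂·x₁ − z₁·x₂)/(z₂ − z₁) = (0.3585·73.9 − (-0.9154)·225)/1.274 = 182.48.
Then σ = (x₂ − x₁)/(z₂ − z₁) = (225 − 73.9)/1.274 = 118.62.
Precision τ = 1/σ² = 1/118.6² = 7.11e-05.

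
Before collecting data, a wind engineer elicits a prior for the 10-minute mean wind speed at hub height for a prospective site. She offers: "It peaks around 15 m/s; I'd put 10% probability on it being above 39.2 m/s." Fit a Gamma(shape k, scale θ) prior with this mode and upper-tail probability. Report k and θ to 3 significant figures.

k ≈ 3.08, θ ≈ 7.22

Gamma(k,θ) with k>1 has mode (k−1)θ, so θ = 15/(k−1).
Need P(X < 39.2) = 0.9 with θ tied to k this way. Start at k = 2, θ = 15: P(X<39.2) ≈ 0.735.
Too low — raise k to concentrate. Iterating converges to k ≈ 3.08.
Then θ = 15/(3.08−1) ≈ 7.22.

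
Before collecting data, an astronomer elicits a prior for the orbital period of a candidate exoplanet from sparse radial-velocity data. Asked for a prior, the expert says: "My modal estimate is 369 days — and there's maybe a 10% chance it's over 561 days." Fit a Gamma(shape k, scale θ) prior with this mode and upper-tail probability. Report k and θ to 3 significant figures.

Gamma(k,θ) with k>1 has mode (k−1)θ, so θ = 369/(k−1).
Need P(X < 561) = 0.9 with θ tied to k this way. Start at k = 2, θ = 369: P(X<561) ≈ 0.449.
Too low — raise k to concentrate. Iterating converges to k ≈ 11.6.
Then θ = 369/(11.6−1) ≈ 34.7.

k ≈ 11.6, θ ≈ 34.7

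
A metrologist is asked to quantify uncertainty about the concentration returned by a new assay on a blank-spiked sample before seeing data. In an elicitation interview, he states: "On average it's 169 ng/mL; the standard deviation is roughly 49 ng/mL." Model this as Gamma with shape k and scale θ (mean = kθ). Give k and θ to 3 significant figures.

For Gamma(k, scale θ): mean = kθ, variance = kθ², so CV = 1/√k.
CV = SD/mean = 49/169 = 0.2899, hence k = 1/CV² = 11.9.
Then θ = mean/k = 169/11.9 = 14.2.

k ≈ 11.9, θ ≈ 14.2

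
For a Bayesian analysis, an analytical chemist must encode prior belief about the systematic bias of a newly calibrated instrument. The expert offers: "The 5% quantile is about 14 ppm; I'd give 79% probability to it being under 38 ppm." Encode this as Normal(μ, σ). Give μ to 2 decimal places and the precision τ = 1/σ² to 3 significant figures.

μ = 30.10, τ = 0.0104

For Normal(μ,σ), the p-quantile is μ + z_p·σ. Here z_{0.05} = -1.645, z_{0.79} = 0.8064.
So 14 = μ − 1.645σ and 38 = μ + 0.8064σ.
Subtracting: σ = (38 − 14)/(0.8064 − (-1.645)) = 9.79.
Then μ = 14 − (-1.645)·9.79 = 30.10.
Precision τ = 1/σ² = 1/9.791² = 0.0104.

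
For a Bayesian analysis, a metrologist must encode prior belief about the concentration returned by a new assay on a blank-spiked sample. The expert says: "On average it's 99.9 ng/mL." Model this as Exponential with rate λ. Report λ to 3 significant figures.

λ ≈ 0.01

Exponential mean = 1/λ, so λ = 1/99.9 = 0.01.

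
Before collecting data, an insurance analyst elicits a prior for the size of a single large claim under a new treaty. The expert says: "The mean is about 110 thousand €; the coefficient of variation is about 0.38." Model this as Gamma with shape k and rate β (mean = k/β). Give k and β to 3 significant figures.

For Gamma(k, rate β): mean = k/β, variance = k/β², so CV = 1/√k.
CV = 0.38, hence k = 1/CV² = 6.93.
Then β = k/mean = 6.93/110 = 0.063.

k ≈ 6.93, β ≈ 0.063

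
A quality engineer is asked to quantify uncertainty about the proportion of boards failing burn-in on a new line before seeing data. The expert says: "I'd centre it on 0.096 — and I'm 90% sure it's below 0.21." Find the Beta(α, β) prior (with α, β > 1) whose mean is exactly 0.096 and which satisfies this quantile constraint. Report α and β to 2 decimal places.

With mean 0.096 fixed, write α = 0.096s, β = 0.904s where s = α+β.
Need P(θ < 0.21) = 0.9 under Beta(0.096s, 0.904s). Normal approximation: (q−m)/√(m(1−m)/s) ≈ z_{0.9} = 1.28, so s ≈ 0.096·0.904·(1.28)²/(0.21−0.096)² = 11.0.
At s = 11.0: P(θ<0.21) ≈ 0.895. Adjusting to match 0.9 gives s ≈ 11.80.
So α = 0.096·11.80 ≈ 1.13, β = 0.904·11.80 ≈ 10.66.

α ≈ 1.13, β ≈ 10.66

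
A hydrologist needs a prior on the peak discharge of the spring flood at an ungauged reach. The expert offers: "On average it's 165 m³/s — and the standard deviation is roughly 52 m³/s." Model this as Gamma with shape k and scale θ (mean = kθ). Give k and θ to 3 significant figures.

k ≈ 10.1, θ ≈ 16.4

For Gamma(k, scale θ): mean = kθ, variance = kθ², so CV = 1/√k.
CV = SD/mean = 52/165 = 0.3152, hence k = 1/CV² = 10.1.
Then θ = mean/k = 165/10.1 = 16.4.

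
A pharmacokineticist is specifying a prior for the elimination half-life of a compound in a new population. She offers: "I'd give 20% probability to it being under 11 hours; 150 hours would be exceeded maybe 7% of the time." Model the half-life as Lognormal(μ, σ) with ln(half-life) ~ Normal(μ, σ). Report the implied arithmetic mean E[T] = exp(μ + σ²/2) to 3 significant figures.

E[T] ≈ 53.6 hours

If T ~ Lognormal(μ,σ) then ln T ~ Normal(μ,σ), so the p-quantile of ln T is μ + z_p·σ.
ln(11) = 2.398 and ln(150) = 5.011; z_{0.2} = -0.8416, z_{0.93} = 1.476.
σ = (5.011 − 2.398)/(1.476 − (-0.8416)) = 1.127.
μ = 2.398 − (-0.8416)·1.127 = 3.347.
E[T] = exp(μ + σ²/2) = exp(3.347 + 0.6356) = 53.6 hours.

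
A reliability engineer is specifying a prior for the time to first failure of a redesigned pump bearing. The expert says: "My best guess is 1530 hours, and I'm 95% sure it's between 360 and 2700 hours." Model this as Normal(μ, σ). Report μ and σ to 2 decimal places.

μ = 1530.00, σ = 596.95

A symmetric 95% interval runs μ ± z·σ with z = 1.96.
Half-width = 1170, so σ = 1170/1.96 = 596.95.
μ is the stated best guess, 1530.00.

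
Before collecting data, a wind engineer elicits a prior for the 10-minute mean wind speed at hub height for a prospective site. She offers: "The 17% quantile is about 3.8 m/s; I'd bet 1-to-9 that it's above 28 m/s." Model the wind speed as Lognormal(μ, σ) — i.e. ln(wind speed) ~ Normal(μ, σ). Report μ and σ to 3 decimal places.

If T ~ Lognormal(μ,σ) then ln T ~ Normal(μ,σ), so the p-quantile of ln T is μ + z_p·σ.
ln(3.8) = 1.335 and ln(28) = 3.332; z_{0.17} = -0.9542, z_{0.9} = 1.282.
σ = (3.332 − 1.335)/(1.282 − (-0.9542)) = 0.893.
μ = 1.335 − (-0.9542)·0.893 = 2.187.

μ ≈ 2.187, σ ≈ 0.893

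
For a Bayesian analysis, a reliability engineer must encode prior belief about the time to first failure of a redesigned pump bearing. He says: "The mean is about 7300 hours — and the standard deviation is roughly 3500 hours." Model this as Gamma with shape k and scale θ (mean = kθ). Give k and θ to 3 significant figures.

For Gamma(k, scale θ): mean = kθ, variance = kθ², so CV = 1/√k.
CV = SD/mean = 3500/7300 = 0.4795, hence k = 1/CV² = 4.35.
Then θ = mean/k = 7300/4.35 = 1680.

k ≈ 4.35, θ ≈ 1680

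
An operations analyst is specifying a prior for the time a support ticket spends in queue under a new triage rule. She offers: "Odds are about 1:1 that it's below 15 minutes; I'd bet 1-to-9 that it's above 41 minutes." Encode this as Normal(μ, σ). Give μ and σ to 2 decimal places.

μ = 15.00, σ = 20.29

For Normal(μ,σ), the p-quantile is μ + z_p·σ. Here z_{0.5} = 0, z_{0.9} = 1.282.
So 15 = μ + 0σ and 41 = μ + 1.282σ.
Subtracting: σ = (41 − 15)/(1.282 − (0)) = 20.29.
Then μ = 15 − (0)·20.29 = 15.00.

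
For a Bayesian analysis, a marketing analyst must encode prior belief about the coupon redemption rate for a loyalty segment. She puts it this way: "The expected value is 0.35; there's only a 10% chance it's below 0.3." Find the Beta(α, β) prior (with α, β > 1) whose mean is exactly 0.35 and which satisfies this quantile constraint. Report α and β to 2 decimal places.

With mean 0.35 fixed, write α = 0.35s, β = 0.65s where s = α+β.
Need P(θ < 0.3) = 0.1 under Beta(0.35s, 0.65s). Normal approximation: (q−m)/√(m(1−m)/s) ≈ z_{0.1} = -1.28, so s ≈ 0.35·0.65·(-1.28)²/(0.3−0.35)² = 149.5.
At s = 149.5: P(θ<0.3) ≈ 0.098. Adjusting to match 0.1 gives s ≈ 146.40.
So α = 0.35·146.40 ≈ 51.24, β = 0.65·146.40 ≈ 95.16.

α ≈ 51.24, β ≈ 95.16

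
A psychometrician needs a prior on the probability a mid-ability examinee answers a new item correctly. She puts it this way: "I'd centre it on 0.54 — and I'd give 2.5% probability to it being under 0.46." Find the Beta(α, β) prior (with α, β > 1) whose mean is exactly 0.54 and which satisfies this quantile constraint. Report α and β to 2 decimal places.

With mean 0.54 fixed, write α = 0.54s, β = 0.46s where s = α+β.
Need P(θ < 0.46) = 0.025 under Beta(0.54s, 0.46s). Normal approximation: (q−m)/√(m(1−m)/s) ≈ z_{0.025} = -1.96, so s ≈ 0.54·0.46·(-1.96)²/(0.46−0.54)² = 149.1.
At s = 149.1: P(θ<0.46) ≈ 0.025. Adjusting to match 0.025 gives s ≈ 149.57.
So α = 0.54·149.57 ≈ 80.77, β = 0.46·149.57 ≈ 68.80.

α ≈ 80.77, β ≈ 68.80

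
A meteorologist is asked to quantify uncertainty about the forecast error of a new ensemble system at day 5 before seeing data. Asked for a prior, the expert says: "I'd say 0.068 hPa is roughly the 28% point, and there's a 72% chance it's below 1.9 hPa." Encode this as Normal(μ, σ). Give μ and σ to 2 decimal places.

For Normal(μ,σ), the p-quantile is μ + z_p·σ. Here z_{0.28} = -0.5828, z_{0.72} = 0.5828.
So 0.068 = μ − 0.5828σ and 1.9 = μ + 0.5828σ.
Subtracting: σ = (1.9 − 0.068)/(0.5828 − (-0.5828)) = 1.57.
Then μ = 0.068 − (-0.5828)·1.57 = 0.98.

μ = 0.98, σ = 1.57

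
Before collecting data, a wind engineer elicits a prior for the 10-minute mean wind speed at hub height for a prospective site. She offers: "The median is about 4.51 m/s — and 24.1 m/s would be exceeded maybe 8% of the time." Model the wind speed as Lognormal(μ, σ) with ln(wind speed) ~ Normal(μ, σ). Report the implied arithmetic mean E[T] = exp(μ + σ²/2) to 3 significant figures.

If T ~ Lognormal(μ,σ) then ln T ~ Normal(μ,σ), so the p-quantile of ln T is μ + z_p·σ.
ln(4.51) = 1.506 and ln(24.1) = 3.182; z_{0.5} = 0, z_{0.92} = 1.405.
σ = (3.182 − 1.506)/(1.405 − (0)) = 1.193.
μ = 1.506 − (0)·1.193 = 1.506.
E[T] = exp(μ + σ²/2) = exp(1.506 + 0.7113) = 9.19 m/s.

E[T] ≈ 9.19 m/s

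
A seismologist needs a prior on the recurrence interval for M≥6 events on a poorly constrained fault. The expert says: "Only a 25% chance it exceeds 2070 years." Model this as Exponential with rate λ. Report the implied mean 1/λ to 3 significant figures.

mean ≈ 1490 years

P(T > 2070.0) = e^(−λ·2070.0) = 0.25, so λ = −ln(0.25)/2070.0 = 0.00067.
Mean = 1/λ = 1490 years.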